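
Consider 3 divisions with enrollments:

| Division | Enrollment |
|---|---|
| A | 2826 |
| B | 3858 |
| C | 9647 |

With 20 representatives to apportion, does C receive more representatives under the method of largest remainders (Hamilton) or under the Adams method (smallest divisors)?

Hamilton

Hamilton: A 3, B 5, C 12.
Adams: A 4, B 5, C 11.
C gets 12 under Hamilton and 11 under Adams.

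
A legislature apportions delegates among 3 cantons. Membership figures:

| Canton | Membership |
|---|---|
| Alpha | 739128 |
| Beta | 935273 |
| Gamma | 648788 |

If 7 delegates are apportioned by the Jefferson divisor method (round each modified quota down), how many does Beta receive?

Standard divisor 2323189/7 ≈ 331884.143; standard quotas: Alpha 2.227, Beta 2.818, Gamma 1.955.
Rounding down gives 2, 2, 1 = 5 seats, so the divisor must be adjusted.
With modified divisor 279100: modified quotas Alpha 2.648, Beta 3.351, Gamma 2.325.
Rounding down: Alpha 2, Beta 3, Gamma 2 (total 7).
Beta receives 3.

3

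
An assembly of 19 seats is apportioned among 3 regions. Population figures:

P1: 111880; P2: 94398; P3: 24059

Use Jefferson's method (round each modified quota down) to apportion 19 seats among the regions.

Standard divisor 230337/19 ≈ 12123; standard quotas: P1 9.229, P2 7.787, P3 1.985.
Rounding down gives 9, 7, 1 = 17 seats, so the divisor must be adjusted.
With modified divisor 11500: modified quotas P1 9.729, P2 8.209, P3 2.092.
Rounding down: P1 9, P2 8, P3 2 (total 19).

P1 9, P2 8, P3 2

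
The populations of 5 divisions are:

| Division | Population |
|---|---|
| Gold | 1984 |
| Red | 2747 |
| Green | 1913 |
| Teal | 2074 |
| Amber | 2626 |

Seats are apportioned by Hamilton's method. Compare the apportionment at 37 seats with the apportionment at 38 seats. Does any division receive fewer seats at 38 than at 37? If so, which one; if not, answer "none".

At 37 seats: Gold 6, Red 9, Green 6, Teal 7, Amber 9.
At 38 seats: Gold 7, Red 9, Green 6, Teal 7, Amber 9.
No division's allocation decreased.

none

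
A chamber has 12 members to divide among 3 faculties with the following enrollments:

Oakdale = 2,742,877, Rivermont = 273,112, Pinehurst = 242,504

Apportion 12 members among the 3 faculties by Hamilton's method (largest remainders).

Standard divisor: 3258493 ÷ 12 ≈ 271541.083.
Standard quotas: Oakdale 10.1011, Rivermont 1.0058, Pinehurst 0.8931.
Lower quotas: Oakdale 10, Rivermont 1, Pinehurst 0 (sum 11, leaving 1 seat).
Remainders in descending order: Pinehurst 0.8931, Oakdale 0.1011, Rivermont 0.0058.
The surplus seat goes to Pinehurst.

Oakdale 10, Rivermont 1, Pinehurst 1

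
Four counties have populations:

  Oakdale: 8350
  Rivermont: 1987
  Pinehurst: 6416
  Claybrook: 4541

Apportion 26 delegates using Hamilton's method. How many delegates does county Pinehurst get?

8

Standard divisor: 21294 ÷ 26 = 819.
Standard quotas: Oakdale 10.1954, Rivermont 2.4261, Pinehurst 7.8339, Claybrook 5.5446.
Lower quotas: Oakdale 10, Rivermont 2, Pinehurst 7, Claybrook 5 (sum 24, leaving 2 seats).
Remainders in descending order: Pinehurst 0.8339, Claybrook 0.5446, Rivermont 0.4261, Oakdale 0.1954.
The surplus seats go to Pinehurst, Claybrook.
Pinehurst receives 8.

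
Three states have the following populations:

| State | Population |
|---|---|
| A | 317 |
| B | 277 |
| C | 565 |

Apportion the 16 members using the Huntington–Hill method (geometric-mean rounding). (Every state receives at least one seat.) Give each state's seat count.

With divisor 73: modified quotas A 4.342, B 3.795, C 7.740.
Geometric-mean thresholds: A √(4·5)=4.472, B √(3·4)=3.464, C √(7·8)=7.483.
Each quota rounded against its threshold gives A 4, B 4, C 8 (total 16).

A 4, B 4, C 8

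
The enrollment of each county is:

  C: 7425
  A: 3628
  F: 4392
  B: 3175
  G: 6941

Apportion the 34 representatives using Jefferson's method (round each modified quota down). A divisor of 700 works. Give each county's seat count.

With modified divisor 700: modified quotas C 10.607, A 5.183, F 6.274, B 4.536, G 9.916.
Rounding down: C 10, A 5, F 6, B 4, G 9 (total 34).

C 10, A 5, F 6, B 4, G 9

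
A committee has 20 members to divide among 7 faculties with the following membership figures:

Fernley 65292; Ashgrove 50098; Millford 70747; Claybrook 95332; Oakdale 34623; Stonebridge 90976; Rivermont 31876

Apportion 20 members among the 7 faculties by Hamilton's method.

Fernley: 3; Ashgrove: 2; Millford: 3; Claybrook: 4; Oakdale: 2; Stonebridge: 4; Rivermont: 2

The standard divisor is 438944/20 ≈ 21947.2.
Standard quotas: Fernley 2.9750, Ashgrove 2.2827, Millford 3.2235, Claybrook 4.3437, Oakdale 1.5776, Stonebridge 4.1452, Rivermont 1.4524.
Lower quotas: Fernley 2, Ashgrove 2, Millford 3, Claybrook 4, Oakdale 1, Stonebridge 4, Rivermont 1 (sum 17, leaving 3 seats).
Remainders in descending order: Fernley 0.9750, Oakdale 0.5776, Rivermont 0.4524, Claybrook 0.3437, Ashgrove 0.2827, Millford 0.2235, Stonebridge 0.1452.
Largest remainders: Fernley, Oakdale, Rivermont receive the extra seats.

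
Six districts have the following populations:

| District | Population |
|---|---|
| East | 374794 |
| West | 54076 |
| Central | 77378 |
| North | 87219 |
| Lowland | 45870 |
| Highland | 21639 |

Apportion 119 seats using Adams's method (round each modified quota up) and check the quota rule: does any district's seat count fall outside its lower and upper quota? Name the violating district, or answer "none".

Standard quotas: East 67.477, West 9.736, Central 13.931, North 15.703, Lowland 8.258, Highland 3.896.
Adams allocation: East 66, West 10, Central 14, North 16, Lowland 9, Highland 4.
East has quota 67.477 (lower 67, upper 68) but receives 66 — outside the quota interval.

East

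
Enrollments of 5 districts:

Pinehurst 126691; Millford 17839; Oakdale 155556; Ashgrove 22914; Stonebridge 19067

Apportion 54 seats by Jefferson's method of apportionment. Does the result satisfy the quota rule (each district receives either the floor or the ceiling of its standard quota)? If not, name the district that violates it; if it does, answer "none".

Standard quotas: Pinehurst 20.000, Millford 2.816, Oakdale 24.557, Ashgrove 3.617, Stonebridge 3.010.
Jefferson allocation: Pinehurst 21, Millford 2, Oakdale 25, Ashgrove 3, Stonebridge 3.
Pinehurst has quota 20.000 (lower 19, upper 20) but receives 21 — outside the quota interval.

Pinehurst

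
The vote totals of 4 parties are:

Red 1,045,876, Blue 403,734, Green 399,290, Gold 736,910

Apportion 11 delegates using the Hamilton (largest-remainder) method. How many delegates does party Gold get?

3

Standard divisor: 2585810 ÷ 11 ≈ 235073.636.
Standard quotas: Red 4.4491, Blue 1.7175, Green 1.6986, Gold 3.1348.
Lower quotas: Red 4, Blue 1, Green 1, Gold 3 (sum 9, leaving 2 seats).
Remainders in descending order: Blue 0.7175, Green 0.6986, Red 0.4491, Gold 0.1348.
Largest remainders: Blue, Green receive the extra seats.
Gold receives 3.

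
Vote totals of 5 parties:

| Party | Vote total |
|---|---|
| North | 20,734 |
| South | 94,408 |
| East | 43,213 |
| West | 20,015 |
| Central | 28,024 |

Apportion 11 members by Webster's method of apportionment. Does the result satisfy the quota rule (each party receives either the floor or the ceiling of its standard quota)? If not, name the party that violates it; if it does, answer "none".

none

Standard quotas: North 1.105, South 5.032, East 2.303, West 1.067, Central 1.494.
Webster allocation: North 1, South 5, East 2, West 1, Central 2.
Every allocation lies between the lower and upper quota.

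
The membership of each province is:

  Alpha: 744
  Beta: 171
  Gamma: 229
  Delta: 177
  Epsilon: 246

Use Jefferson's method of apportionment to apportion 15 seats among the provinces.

Standard divisor 1567/15 ≈ 104.467; standard quotas: Alpha 7.122, Beta 1.637, Gamma 2.192, Delta 1.694, Epsilon 2.355.
Rounding down gives 7, 1, 2, 1, 2 = 13 seats, so the divisor must be adjusted.
With modified divisor 87: modified quotas Alpha 8.552, Beta 1.966, Gamma 2.632, Delta 2.034, Epsilon 2.828.
Rounding down: Alpha 8, Beta 1, Gamma 2, Delta 2, Epsilon 2 (total 15).

Alpha: 8, Beta: 1, Gamma: 2, Delta: 2, Epsilon: 2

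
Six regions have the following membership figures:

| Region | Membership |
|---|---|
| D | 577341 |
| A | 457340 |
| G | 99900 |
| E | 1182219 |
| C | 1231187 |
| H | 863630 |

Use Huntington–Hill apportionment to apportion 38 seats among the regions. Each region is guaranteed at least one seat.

With divisor 116398: modified quotas D 4.960, A 3.929, G 0.858, E 10.157, C 10.577, H 7.420.
Geometric-mean thresholds: D √(4·5)=4.472, A √(3·4)=3.464, G (min 1), E √(10·11)=10.488, C √(10·11)=10.488, H √(7·8)=7.483.
Each quota rounded against its threshold gives D 5, A 4, G 1, E 10, C 11, H 7 (total 38).

D=5, A=4, G=1, E=10, C=11, H=7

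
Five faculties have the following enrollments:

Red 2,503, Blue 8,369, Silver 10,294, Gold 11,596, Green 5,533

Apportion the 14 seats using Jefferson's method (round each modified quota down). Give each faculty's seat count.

Standard divisor 38295/14 ≈ 2735.357; standard quotas: Red 0.915, Blue 3.060, Silver 3.763, Gold 4.239, Green 2.023.
Rounding down gives 0, 3, 3, 4, 2 = 12 seats, so the divisor must be adjusted.
With modified divisor 2400: modified quotas Red 1.043, Blue 3.487, Silver 4.289, Gold 4.832, Green 2.305.
Rounding down: Red 1, Blue 3, Silver 4, Gold 4, Green 2 (total 14).

Red: 1; Blue: 3; Silver: 4; Gold: 4; Green: 2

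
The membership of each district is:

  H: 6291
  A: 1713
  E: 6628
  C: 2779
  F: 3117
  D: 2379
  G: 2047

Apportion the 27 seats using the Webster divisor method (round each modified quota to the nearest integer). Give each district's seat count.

H 7, A 2, E 7, C 3, F 3, D 3, G 2

Standard divisor 24954/27 ≈ 924.222; standard quotas: H 6.807, A 1.853, E 7.171, C 3.007, F 3.373, D 2.574, G 2.215.
Rounding to the nearest integer gives H 7, A 2, E 7, C 3, F 3, D 3, G 2 — total 27, matching the house size, so no adjustment is needed.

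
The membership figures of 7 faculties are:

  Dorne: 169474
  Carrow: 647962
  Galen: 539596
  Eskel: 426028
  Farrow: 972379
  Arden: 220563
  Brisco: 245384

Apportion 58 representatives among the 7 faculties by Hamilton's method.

The standard divisor is 3221386/58 ≈ 55541.138.
Standard quotas: Dorne 3.0513, Carrow 11.6663, Galen 9.7152, Eskel 7.6705, Farrow 17.5074, Arden 3.9712, Brisco 4.4181.
Lower quotas: Dorne 3, Carrow 11, Galen 9, Eskel 7, Farrow 17, Arden 3, Brisco 4 (sum 54, leaving 4 seats).
Remainders in descending order: Arden 0.9712, Galen 0.7152, Eskel 0.6705, Carrow 0.6663, Farrow 0.5074, Brisco 0.4181, Dorne 0.0513.
The surplus seats go to Arden, Galen, Eskel, Carrow.

Dorne 3, Carrow 12, Galen 10, Eskel 8, Farrow 17, Arden 4, Brisco 4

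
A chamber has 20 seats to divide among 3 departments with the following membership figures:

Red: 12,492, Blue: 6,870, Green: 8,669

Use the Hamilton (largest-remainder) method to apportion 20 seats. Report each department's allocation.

Standard divisor: 28031 ÷ 20 ≈ 1401.55.
Standard quotas: Red 8.9130, Blue 4.9017, Green 6.1853.
Lower quotas: Red 8, Blue 4, Green 6 (sum 18, leaving 2 seats).
Remainders in descending order: Red 0.9130, Blue 0.9017, Green 0.1853.
Largest remainders: Red, Blue receive the extra seats.

Red=9, Blue=5, Green=6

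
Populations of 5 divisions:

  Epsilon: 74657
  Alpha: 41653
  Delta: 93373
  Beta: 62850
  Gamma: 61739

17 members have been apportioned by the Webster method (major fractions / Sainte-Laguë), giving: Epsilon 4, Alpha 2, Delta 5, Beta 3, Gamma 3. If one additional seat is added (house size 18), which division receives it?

Priority for the next seat is population ÷ (current seats + 0.5).
Priorities: Epsilon 16590.444, Alpha 16661.200, Delta 16976.909, Beta 17957.143, Gamma 17639.714.
Highest priority: Beta.

Beta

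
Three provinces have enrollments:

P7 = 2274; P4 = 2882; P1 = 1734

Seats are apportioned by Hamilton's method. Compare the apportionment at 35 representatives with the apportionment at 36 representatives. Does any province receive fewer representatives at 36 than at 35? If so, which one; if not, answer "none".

At 35 seats: P7 11, P4 15, P1 9.
At 36 seats: P7 12, P4 15, P1 9.
No province's allocation decreased.

none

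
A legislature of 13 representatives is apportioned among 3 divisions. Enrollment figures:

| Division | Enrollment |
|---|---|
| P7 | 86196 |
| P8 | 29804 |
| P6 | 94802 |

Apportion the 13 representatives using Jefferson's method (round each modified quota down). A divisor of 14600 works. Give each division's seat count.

P7=5, P8=2, P6=6

With modified divisor 14600: modified quotas P7 5.904, P8 2.041, P6 6.493.
Rounding down: P7 5, P8 2, P6 6 (total 13).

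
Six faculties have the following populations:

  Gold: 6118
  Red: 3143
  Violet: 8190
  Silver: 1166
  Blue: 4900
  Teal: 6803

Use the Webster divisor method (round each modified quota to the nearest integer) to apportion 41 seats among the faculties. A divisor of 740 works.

Gold 8; Red 4; Violet 11; Silver 2; Blue 7; Teal 9

With modified divisor 740: modified quotas Gold 8.268, Red 4.247, Violet 11.068, Silver 1.576, Blue 6.622, Teal 9.193.
Rounding to the nearest integer: Gold 8, Red 4, Violet 11, Silver 2, Blue 7, Teal 9 (total 41).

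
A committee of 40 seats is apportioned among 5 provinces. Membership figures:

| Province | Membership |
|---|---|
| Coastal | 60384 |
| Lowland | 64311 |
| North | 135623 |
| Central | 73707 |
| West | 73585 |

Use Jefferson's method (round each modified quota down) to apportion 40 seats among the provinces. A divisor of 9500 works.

Coastal: 6; Lowland: 6; North: 14; Central: 7; West: 7

With modified divisor 9500: modified quotas Coastal 6.356, Lowland 6.770, North 14.276, Central 7.759, West 7.746.
Rounding down: Coastal 6, Lowland 6, North 14, Central 7, West 7 (total 40).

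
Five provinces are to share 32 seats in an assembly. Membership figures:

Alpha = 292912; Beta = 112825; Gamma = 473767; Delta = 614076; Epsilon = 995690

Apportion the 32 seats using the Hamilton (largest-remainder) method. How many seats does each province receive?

The standard divisor is 2489270/32 ≈ 77789.688.
Standard quotas: Alpha 3.7654, Beta 1.4504, Gamma 6.0904, Delta 7.8941, Epsilon 12.7998.
Lower quotas: Alpha 3, Beta 1, Gamma 6, Delta 7, Epsilon 12 (sum 29, leaving 3 seats).
Remainders in descending order: Delta 0.8941, Epsilon 0.7998, Alpha 0.7654, Beta 0.4504, Gamma 0.0904.
The surplus seats go to Delta, Epsilon, Alpha.

Alpha=4, Beta=1, Gamma=6, Delta=8, Epsilon=13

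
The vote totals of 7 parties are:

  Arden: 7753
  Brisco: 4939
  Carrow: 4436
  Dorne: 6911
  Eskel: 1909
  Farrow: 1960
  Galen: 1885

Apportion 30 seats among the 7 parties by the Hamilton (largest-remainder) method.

Total 29793; standard divisor 29793/30 ≈ 993.1.
Standard quotas: Arden 7.8069, Brisco 4.9733, Carrow 4.4668, Dorne 6.9590, Eskel 1.9223, Farrow 1.9736, Galen 1.8981.
Lower quotas: Arden 7, Brisco 4, Carrow 4, Dorne 6, Eskel 1, Farrow 1, Galen 1 (sum 24, leaving 6 seats).
Remainders in descending order: Farrow 0.9736, Brisco 0.9733, Dorne 0.9590, Eskel 0.9223, Galen 0.8981, Arden 0.8069, Carrow 0.4668.
Largest remainders: Farrow, Brisco, Dorne, Eskel, Galen, Arden receive the extra seats.

Arden 8; Brisco 5; Carrow 4; Dorne 7; Eskel 2; Farrow 2; Galen 2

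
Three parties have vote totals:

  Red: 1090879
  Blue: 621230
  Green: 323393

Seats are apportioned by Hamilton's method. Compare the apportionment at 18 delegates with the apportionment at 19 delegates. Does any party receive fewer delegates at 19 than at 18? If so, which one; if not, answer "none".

none

At 18 seats: Red 10, Blue 5, Green 3.
At 19 seats: Red 10, Blue 6, Green 3.
No party's allocation decreased.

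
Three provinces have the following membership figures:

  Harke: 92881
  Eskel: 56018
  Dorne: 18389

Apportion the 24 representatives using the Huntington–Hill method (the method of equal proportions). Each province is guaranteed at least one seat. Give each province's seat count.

Harke 13, Eskel 8, Dorne 3

With divisor 7161: modified quotas Harke 12.970, Eskel 7.823, Dorne 2.568.
Geometric-mean thresholds: Harke √(12·13)=12.490, Eskel √(7·8)=7.483, Dorne √(2·3)=2.449.
Each quota rounded against its threshold gives Harke 13, Eskel 8, Dorne 3 (total 24).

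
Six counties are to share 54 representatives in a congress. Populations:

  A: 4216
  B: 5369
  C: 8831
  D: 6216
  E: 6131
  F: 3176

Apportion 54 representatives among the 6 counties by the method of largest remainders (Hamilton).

Total 33939; standard divisor 33939/54 ≈ 628.5.
Standard quotas: A 6.7080, B 8.5426, C 14.0509, D 9.8902, E 9.7550, F 5.0533.
Lower quotas: A 6, B 8, C 14, D 9, E 9, F 5 (sum 51, leaving 3 seats).
Remainders in descending order: D 0.8902, E 0.7550, A 0.7080, B 0.5426, F 0.0533, C 0.0509.
Largest remainders: D, E, A receive the extra seats.

A 7; B 8; C 14; D 10; E 10; F 5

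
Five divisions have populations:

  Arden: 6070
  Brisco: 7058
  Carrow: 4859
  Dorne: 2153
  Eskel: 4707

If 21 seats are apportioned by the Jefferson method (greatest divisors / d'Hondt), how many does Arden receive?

Standard divisor 24847/21 ≈ 1183.19; standard quotas: Arden 5.130, Brisco 5.965, Carrow 4.107, Dorne 1.820, Eskel 3.978.
Rounding down gives 5, 5, 4, 1, 3 = 18 seats, so the divisor must be adjusted.
With modified divisor 1040: modified quotas Arden 5.837, Brisco 6.787, Carrow 4.672, Dorne 2.070, Eskel 4.526.
Rounding down: Arden 5, Brisco 6, Carrow 4, Dorne 2, Eskel 4 (total 21).
Arden receives 5.

5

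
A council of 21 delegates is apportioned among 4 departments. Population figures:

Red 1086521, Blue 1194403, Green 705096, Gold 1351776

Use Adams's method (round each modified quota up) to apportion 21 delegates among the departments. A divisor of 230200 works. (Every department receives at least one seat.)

With modified divisor 230200: modified quotas Red 4.720, Blue 5.189, Green 3.063, Gold 5.872.
Rounding up: Red 5, Blue 6, Green 4, Gold 6 (total 21).

Red=5, Blue=6, Green=4, Gold=6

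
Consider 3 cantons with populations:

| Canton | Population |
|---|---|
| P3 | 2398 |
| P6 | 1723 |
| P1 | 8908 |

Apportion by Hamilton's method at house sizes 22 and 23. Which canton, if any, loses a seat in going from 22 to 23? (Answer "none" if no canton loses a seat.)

none

At 22 seats: P3 4, P6 3, P1 15.
At 23 seats: P3 4, P6 3, P1 16.
No canton's allocation decreased.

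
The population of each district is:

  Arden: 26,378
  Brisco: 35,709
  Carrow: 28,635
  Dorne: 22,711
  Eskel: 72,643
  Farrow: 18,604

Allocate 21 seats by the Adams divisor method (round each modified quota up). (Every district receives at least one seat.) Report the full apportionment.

Arden=3, Brisco=4, Carrow=3, Dorne=2, Eskel=7, Farrow=2

Standard divisor 204680/21 ≈ 9746.667; standard quotas: Arden 2.706, Brisco 3.664, Carrow 2.938, Dorne 2.330, Eskel 7.453, Farrow 1.909.
Rounding up gives 3, 4, 3, 3, 8, 2 = 23 seats, so the divisor must be adjusted.
With modified divisor 11600: modified quotas Arden 2.274, Brisco 3.078, Carrow 2.469, Dorne 1.958, Eskel 6.262, Farrow 1.604.
Rounding up: Arden 3, Brisco 4, Carrow 3, Dorne 2, Eskel 7, Farrow 2 (total 21).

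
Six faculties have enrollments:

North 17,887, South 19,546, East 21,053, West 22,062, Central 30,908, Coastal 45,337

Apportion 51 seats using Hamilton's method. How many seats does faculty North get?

The standard divisor is 156793/51 ≈ 3074.373.
Standard quotas: North 5.8181, South 6.3577, East 6.8479, West 7.1761, Central 10.0534, Coastal 14.7467.
Lower quotas: North 5, South 6, East 6, West 7, Central 10, Coastal 14 (sum 48, leaving 3 seats).
Remainders in descending order: East 0.8479, North 0.8181, Coastal 0.7467, South 0.3577, West 0.1761, Central 0.0534.
Largest remainders: East, North, Coastal receive the extra seats.
North receives 6.

6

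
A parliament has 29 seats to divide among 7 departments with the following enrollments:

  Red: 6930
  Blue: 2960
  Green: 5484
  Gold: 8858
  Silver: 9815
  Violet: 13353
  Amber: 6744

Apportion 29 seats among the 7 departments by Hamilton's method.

Red: 4, Blue: 1, Green: 3, Gold: 5, Silver: 5, Violet: 7, Amber: 4

The standard divisor is 54144/29 ≈ 1867.034.
Standard quotas: Red 3.7118, Blue 1.5854, Green 2.9373, Gold 4.7444, Silver 5.2570, Violet 7.1520, Amber 3.6121.
Lower quotas: Red 3, Blue 1, Green 2, Gold 4, Silver 5, Violet 7, Amber 3 (sum 25, leaving 4 seats).
Remainders in descending order: Green 0.9373, Gold 0.7444, Red 0.7118, Amber 0.6121, Blue 0.5854, Silver 0.2570, Violet 0.1520.
The surplus seats go to Green, Gold, Red, Amber.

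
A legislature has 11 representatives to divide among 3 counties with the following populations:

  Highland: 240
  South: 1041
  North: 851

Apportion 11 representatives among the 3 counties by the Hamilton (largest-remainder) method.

Total 2132; standard divisor 2132/11 ≈ 193.818.
Standard quotas: Highland 1.238, South 5.371, North 4.391.
Lower quotas: Highland 1, South 5, North 4 (sum 10, leaving 1 seat).
Remainders in descending order: North 0.391, South 0.371, Highland 0.238.
Largest remainder: North receives the extra seat.

Highland 1, South 5, North 5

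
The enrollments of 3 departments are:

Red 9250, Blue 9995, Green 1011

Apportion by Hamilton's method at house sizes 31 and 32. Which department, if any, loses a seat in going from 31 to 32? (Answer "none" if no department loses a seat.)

Green

At 31 seats: Red 14, Blue 15, Green 2.
At 32 seats: Red 15, Blue 16, Green 1.
Green drops from 2 to 1.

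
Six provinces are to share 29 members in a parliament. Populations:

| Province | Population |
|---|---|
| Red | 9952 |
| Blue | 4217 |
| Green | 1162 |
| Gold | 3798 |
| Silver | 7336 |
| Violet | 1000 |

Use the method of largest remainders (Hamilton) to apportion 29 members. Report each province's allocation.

Red=11, Blue=4, Green=1, Gold=4, Silver=8, Violet=1

Total 27465; standard divisor 27465/29 ≈ 947.069.
Standard quotas: Red 10.5082, Blue 4.4527, Green 1.2269, Gold 4.0103, Silver 7.7460, Violet 1.0559.
Lower quotas: Red 10, Blue 4, Green 1, Gold 4, Silver 7, Violet 1 (sum 27, leaving 2 seats).
Remainders in descending order: Silver 0.7460, Red 0.5082, Blue 0.4527, Green 0.2269, Violet 0.0559, Gold 0.0103.
Largest remainders: Silver, Red receive the extra seats.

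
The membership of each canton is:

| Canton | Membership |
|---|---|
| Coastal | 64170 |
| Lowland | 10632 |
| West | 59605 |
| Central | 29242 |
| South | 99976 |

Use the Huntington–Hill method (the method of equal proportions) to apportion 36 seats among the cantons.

Coastal: 9; Lowland: 2; West: 8; Central: 4; South: 13

With divisor 7464: modified quotas Coastal 8.597, Lowland 1.424, West 7.986, Central 3.918, South 13.394.
Geometric-mean thresholds: Coastal √(8·9)=8.485, Lowland √(1·2)=1.414, West √(7·8)=7.483, Central √(3·4)=3.464, South √(13·14)=13.491.
Each quota rounded against its threshold gives Coastal 9, Lowland 2, West 8, Central 4, South 13 (total 36).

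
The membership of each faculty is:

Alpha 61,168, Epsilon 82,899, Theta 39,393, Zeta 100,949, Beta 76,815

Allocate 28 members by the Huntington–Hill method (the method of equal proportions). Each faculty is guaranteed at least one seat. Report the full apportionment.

With divisor 13141: modified quotas Alpha 4.655, Epsilon 6.308, Theta 2.998, Zeta 7.682, Beta 5.845.
Geometric-mean thresholds: Alpha √(4·5)=4.472, Epsilon √(6·7)=6.481, Theta √(2·3)=2.449, Zeta √(7·8)=7.483, Beta √(5·6)=5.477.
Each quota rounded against its threshold gives Alpha 5, Epsilon 6, Theta 3, Zeta 8, Beta 6 (total 28).

Alpha 5, Epsilon 6, Theta 3, Zeta 8, Beta 6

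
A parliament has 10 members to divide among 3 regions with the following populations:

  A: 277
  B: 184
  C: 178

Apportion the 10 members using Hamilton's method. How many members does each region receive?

Standard divisor: 639 ÷ 10 ≈ 63.9.
Standard quotas: A 4.335, B 2.879, C 2.786.
Lower quotas: A 4, B 2, C 2 (sum 8, leaving 2 seats).
Remainders in descending order: B 0.879, C 0.786, A 0.335.
Largest remainders: B, C receive the extra seats.

A: 4, B: 3, C: 3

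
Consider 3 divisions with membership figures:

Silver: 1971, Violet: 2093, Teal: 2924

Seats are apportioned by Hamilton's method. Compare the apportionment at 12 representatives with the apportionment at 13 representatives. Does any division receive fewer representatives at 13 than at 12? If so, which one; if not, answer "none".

At 12 seats: Silver 3, Violet 4, Teal 5.
At 13 seats: Silver 4, Violet 4, Teal 5.
No division's allocation decreased.

none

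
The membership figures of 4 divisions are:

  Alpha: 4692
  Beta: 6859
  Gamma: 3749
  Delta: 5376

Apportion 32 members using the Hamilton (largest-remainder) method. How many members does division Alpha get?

The standard divisor is 20676/32 ≈ 646.125.
Standard quotas: Alpha 7.2618, Beta 10.6156, Gamma 5.8023, Delta 8.3204.
Lower quotas: Alpha 7, Beta 10, Gamma 5, Delta 8 (sum 30, leaving 2 seats).
Remainders in descending order: Gamma 0.8023, Beta 0.6156, Delta 0.3204, Alpha 0.2618.
Largest remainders: Gamma, Beta receive the extra seats.
Alpha receives 7.

7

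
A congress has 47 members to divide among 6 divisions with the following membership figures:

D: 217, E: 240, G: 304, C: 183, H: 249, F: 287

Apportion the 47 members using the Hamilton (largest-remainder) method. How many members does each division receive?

Standard divisor: 1480 ÷ 47 ≈ 31.489.
Standard quotas: D 6.891, E 7.622, G 9.654, C 5.811, H 7.907, F 9.114.
Lower quotas: D 6, E 7, G 9, C 5, H 7, F 9 (sum 43, leaving 4 seats).
Remainders in descending order: H 0.907, D 0.891, C 0.811, G 0.654, E 0.622, F 0.114.
Largest remainders: H, D, C, G receive the extra seats.

D 7; E 7; G 10; C 6; H 8; F 9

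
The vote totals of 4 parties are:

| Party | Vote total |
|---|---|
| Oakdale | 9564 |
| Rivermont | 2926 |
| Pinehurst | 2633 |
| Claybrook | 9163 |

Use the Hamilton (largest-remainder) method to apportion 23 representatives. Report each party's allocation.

Oakdale 9, Rivermont 3, Pinehurst 2, Claybrook 9

Standard divisor: 24286 ÷ 23 ≈ 1055.913.
Standard quotas: Oakdale 9.0576, Rivermont 2.7711, Pinehurst 2.4936, Claybrook 8.6778.
Lower quotas: Oakdale 9, Rivermont 2, Pinehurst 2, Claybrook 8 (sum 21, leaving 2 seats).
Remainders in descending order: Rivermont 0.7711, Claybrook 0.6778, Pinehurst 0.4936, Oakdale 0.0576.
Largest remainders: Rivermont, Claybrook receive the extra seats.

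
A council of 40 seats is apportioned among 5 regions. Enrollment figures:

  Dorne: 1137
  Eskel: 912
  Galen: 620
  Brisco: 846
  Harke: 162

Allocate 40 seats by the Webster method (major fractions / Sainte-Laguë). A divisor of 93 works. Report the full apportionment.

Dorne: 12, Eskel: 10, Galen: 7, Brisco: 9, Harke: 2

With modified divisor 93: modified quotas Dorne 12.226, Eskel 9.806, Galen 6.667, Brisco 9.097, Harke 1.742.
Rounding to the nearest integer: Dorne 12, Eskel 10, Galen 7, Brisco 9, Harke 2 (total 40).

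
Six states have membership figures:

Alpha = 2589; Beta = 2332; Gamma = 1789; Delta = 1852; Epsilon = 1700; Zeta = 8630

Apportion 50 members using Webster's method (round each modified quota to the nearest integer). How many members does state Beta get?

6

Standard divisor 18892/50 ≈ 377.84; standard quotas: Alpha 6.852, Beta 6.172, Gamma 4.735, Delta 4.902, Epsilon 4.499, Zeta 22.840.
Rounding to the nearest integer gives Alpha 7, Beta 6, Gamma 5, Delta 5, Epsilon 4, Zeta 23 — total 50, matching the house size, so no adjustment is needed.
Beta receives 6.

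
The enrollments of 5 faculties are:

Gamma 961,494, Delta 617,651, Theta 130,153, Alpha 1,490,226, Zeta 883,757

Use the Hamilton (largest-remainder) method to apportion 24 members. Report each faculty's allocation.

Gamma: 6, Delta: 3, Theta: 1, Alpha: 9, Zeta: 5

Standard divisor: 4083281 ÷ 24 ≈ 170136.708.
Standard quotas: Gamma 5.6513, Delta 3.6303, Theta 0.7650, Alpha 8.7590, Zeta 5.1944.
Lower quotas: Gamma 5, Delta 3, Theta 0, Alpha 8, Zeta 5 (sum 21, leaving 3 seats).
Remainders in descending order: Theta 0.7650, Alpha 0.7590, Gamma 0.6513, Delta 0.6303, Zeta 0.1944.
Largest remainders: Theta, Alpha, Gamma receive the extra seats.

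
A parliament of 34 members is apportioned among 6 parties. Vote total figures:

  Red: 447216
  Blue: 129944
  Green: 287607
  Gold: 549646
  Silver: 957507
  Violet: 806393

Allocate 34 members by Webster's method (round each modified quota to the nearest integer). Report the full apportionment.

Red 5; Blue 1; Green 3; Gold 6; Silver 10; Violet 9

Standard divisor 3178313/34 ≈ 93479.794; standard quotas: Red 4.784, Blue 1.390, Green 3.077, Gold 5.880, Silver 10.243, Violet 8.626.
Rounding to the nearest integer gives Red 5, Blue 1, Green 3, Gold 6, Silver 10, Violet 9 — total 34, matching the house size, so no adjustment is needed.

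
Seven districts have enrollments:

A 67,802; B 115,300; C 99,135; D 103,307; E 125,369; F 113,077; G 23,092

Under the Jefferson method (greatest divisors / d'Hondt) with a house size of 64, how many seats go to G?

Standard divisor 647082/64 ≈ 10110.656; standard quotas: A 6.706, B 11.404, C 9.805, D 10.218, E 12.400, F 11.184, G 2.284.
Rounding down gives 6, 11, 9, 10, 12, 11, 2 = 61 seats, so the divisor must be adjusted.
With modified divisor 9626: modified quotas A 7.044, B 11.978, C 10.299, D 10.732, E 13.024, F 11.747, G 2.399.
Rounding down: A 7, B 11, C 10, D 10, E 13, F 11, G 2 (total 64).
G receives 2.

2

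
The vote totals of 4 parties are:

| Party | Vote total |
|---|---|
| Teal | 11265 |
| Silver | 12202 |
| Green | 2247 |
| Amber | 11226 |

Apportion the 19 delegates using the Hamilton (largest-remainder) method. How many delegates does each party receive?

Standard divisor: 36940 ÷ 19 ≈ 1944.211.
Standard quotas: Teal 5.7941, Silver 6.2761, Green 1.1557, Amber 5.7741.
Lower quotas: Teal 5, Silver 6, Green 1, Amber 5 (sum 17, leaving 2 seats).
Remainders in descending order: Teal 0.7941, Amber 0.7741, Silver 0.2761, Green 0.1557.
The surplus seats go to Teal, Amber.

Teal: 6, Silver: 6, Green: 1, Amber: 6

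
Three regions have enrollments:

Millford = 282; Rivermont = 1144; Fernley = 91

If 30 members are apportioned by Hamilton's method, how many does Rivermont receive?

23

Standard divisor: 1517 ÷ 30 ≈ 50.567.
Standard quotas: Millford 5.577, Rivermont 22.624, Fernley 1.800.
Lower quotas: Millford 5, Rivermont 22, Fernley 1 (sum 28, leaving 2 seats).
Remainders in descending order: Fernley 0.800, Rivermont 0.624, Millford 0.577.
Largest remainders: Fernley, Rivermont receive the extra seats.
Rivermont receives 23.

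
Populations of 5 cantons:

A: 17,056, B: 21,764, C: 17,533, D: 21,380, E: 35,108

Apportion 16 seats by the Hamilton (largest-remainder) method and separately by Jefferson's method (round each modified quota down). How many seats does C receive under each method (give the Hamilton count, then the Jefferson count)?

Hamilton: A 2, B 3, C 3, D 3, E 5.
Jefferson: A 2, B 3, C 2, D 3, E 6.
C gets 3 under Hamilton and 2 under Jefferson.

3 and 2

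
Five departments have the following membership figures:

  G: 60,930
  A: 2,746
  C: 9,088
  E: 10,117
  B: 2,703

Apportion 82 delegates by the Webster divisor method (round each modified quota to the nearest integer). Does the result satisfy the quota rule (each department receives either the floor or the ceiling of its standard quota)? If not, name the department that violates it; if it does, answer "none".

G

Standard quotas: G 58.378, A 2.631, C 8.707, E 9.693, B 2.590.
Webster allocation: G 57, A 3, C 9, E 10, B 3.
G has quota 58.378 (lower 58, upper 59) but receives 57 — outside the quota interval.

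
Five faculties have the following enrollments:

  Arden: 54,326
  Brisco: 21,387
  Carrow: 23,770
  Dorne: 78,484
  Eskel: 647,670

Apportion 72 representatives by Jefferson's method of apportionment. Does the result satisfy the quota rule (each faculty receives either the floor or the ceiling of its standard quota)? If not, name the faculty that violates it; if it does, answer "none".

Eskel

Standard quotas: Arden 4.738, Brisco 1.865, Carrow 2.073, Dorne 6.844, Eskel 56.480.
Jefferson allocation: Arden 4, Brisco 1, Carrow 2, Dorne 7, Eskel 58.
Eskel has quota 56.480 (lower 56, upper 57) but receives 58 — outside the quota interval.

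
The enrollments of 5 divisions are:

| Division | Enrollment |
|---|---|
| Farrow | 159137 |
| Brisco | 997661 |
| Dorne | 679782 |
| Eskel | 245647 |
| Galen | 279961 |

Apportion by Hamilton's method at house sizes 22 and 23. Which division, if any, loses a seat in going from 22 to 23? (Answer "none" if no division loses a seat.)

Farrow

At 22 seats: Farrow 2, Brisco 9, Dorne 6, Eskel 2, Galen 3.
At 23 seats: Farrow 1, Brisco 10, Dorne 7, Eskel 2, Galen 3.
Farrow drops from 2 to 1.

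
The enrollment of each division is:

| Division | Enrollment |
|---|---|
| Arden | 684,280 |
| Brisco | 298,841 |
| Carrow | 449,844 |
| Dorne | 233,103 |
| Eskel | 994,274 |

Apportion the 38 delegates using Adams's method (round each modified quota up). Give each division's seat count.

Arden: 10, Brisco: 4, Carrow: 6, Dorne: 4, Eskel: 14

Standard divisor 2660342/38 ≈ 70009; standard quotas: Arden 9.774, Brisco 4.269, Carrow 6.426, Dorne 3.330, Eskel 14.202.
Rounding up gives 10, 5, 7, 4, 15 = 41 seats, so the divisor must be adjusted.
With modified divisor 75500: modified quotas Arden 9.063, Brisco 3.958, Carrow 5.958, Dorne 3.087, Eskel 13.169.
Rounding up: Arden 10, Brisco 4, Carrow 6, Dorne 4, Eskel 14 (total 38).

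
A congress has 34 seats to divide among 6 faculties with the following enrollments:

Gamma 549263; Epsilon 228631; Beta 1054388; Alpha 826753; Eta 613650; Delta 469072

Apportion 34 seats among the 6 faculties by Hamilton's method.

Gamma=5; Epsilon=2; Beta=10; Alpha=7; Eta=6; Delta=4

Total 3741757; standard divisor 3741757/34 ≈ 110051.676.
Standard quotas: Gamma 4.9910, Epsilon 2.0775, Beta 9.5808, Alpha 7.5124, Eta 5.5760, Delta 4.2623.
Lower quotas: Gamma 4, Epsilon 2, Beta 9, Alpha 7, Eta 5, Delta 4 (sum 31, leaving 3 seats).
Remainders in descending order: Gamma 0.9910, Beta 0.5808, Eta 0.5760, Alpha 0.5124, Delta 0.2623, Epsilon 0.0775.
The surplus seats go to Gamma, Beta, Eta.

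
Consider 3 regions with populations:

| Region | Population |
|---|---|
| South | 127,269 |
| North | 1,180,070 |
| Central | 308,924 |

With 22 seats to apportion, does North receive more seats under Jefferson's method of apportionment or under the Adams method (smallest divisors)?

Jefferson

Jefferson: South 1, North 17, Central 4.
Adams: South 2, North 16, Central 4.
North gets 17 under Jefferson and 16 under Adams.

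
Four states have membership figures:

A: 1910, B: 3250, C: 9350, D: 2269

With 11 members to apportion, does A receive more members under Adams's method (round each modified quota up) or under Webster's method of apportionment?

Adams

Adams: A 2, B 2, C 5, D 2.
Webster: A 1, B 2, C 6, D 2.
A gets 2 under Adams and 1 under Webster.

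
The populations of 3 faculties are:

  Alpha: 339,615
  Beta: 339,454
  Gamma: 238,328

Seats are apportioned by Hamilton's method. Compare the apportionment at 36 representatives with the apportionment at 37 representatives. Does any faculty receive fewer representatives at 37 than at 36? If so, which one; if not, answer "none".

Gamma

At 36 seats: Alpha 13, Beta 13, Gamma 10.
At 37 seats: Alpha 14, Beta 14, Gamma 9.
Gamma drops from 10 to 9.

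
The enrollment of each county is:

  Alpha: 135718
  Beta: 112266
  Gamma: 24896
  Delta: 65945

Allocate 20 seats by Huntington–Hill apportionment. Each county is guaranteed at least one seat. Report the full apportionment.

Alpha 8, Beta 6, Gamma 2, Delta 4

With divisor 17464: modified quotas Alpha 7.771, Beta 6.428, Gamma 1.426, Delta 3.776.
Geometric-mean thresholds: Alpha √(7·8)=7.483, Beta √(6·7)=6.481, Gamma √(1·2)=1.414, Delta √(3·4)=3.464.
Each quota rounded against its threshold gives Alpha 8, Beta 6, Gamma 2, Delta 4 (total 20).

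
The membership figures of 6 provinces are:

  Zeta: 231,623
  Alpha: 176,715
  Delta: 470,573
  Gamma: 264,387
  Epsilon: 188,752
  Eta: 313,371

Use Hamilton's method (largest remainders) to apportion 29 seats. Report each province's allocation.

Zeta: 4, Alpha: 3, Delta: 8, Gamma: 5, Epsilon: 3, Eta: 6

Standard divisor: 1645421 ÷ 29 ≈ 56738.655.
Standard quotas: Zeta 4.0823, Alpha 3.1145, Delta 8.2937, Gamma 4.6597, Epsilon 3.3267, Eta 5.5231.
Lower quotas: Zeta 4, Alpha 3, Delta 8, Gamma 4, Epsilon 3, Eta 5 (sum 27, leaving 2 seats).
Remainders in descending order: Gamma 0.6597, Eta 0.5231, Epsilon 0.3267, Delta 0.2937, Alpha 0.1145, Zeta 0.0823.
Largest remainders: Gamma, Eta receive the extra seats.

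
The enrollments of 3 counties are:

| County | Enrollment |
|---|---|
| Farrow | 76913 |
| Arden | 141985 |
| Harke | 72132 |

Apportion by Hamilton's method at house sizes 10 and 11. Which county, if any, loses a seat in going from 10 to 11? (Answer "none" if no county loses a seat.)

none

At 10 seats: Farrow 3, Arden 5, Harke 2.
At 11 seats: Farrow 3, Arden 5, Harke 3.
No county's allocation decreased.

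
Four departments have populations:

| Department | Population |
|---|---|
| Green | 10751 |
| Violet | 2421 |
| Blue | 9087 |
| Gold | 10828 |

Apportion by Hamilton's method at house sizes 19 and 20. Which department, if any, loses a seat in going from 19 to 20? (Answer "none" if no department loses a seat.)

Violet

At 19 seats: Green 6, Violet 2, Blue 5, Gold 6.
At 20 seats: Green 7, Violet 1, Blue 5, Gold 7.
Violet drops from 2 to 1.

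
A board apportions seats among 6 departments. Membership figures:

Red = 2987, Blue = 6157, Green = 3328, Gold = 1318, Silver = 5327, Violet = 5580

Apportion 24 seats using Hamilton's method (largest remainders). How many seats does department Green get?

3

Total 24697; standard divisor 24697/24 ≈ 1029.042.
Standard quotas: Red 2.9027, Blue 5.9832, Green 3.2341, Gold 1.2808, Silver 5.1767, Violet 5.4225.
Lower quotas: Red 2, Blue 5, Green 3, Gold 1, Silver 5, Violet 5 (sum 21, leaving 3 seats).
Remainders in descending order: Blue 0.9832, Red 0.9027, Violet 0.4225, Gold 0.2808, Green 0.2341, Silver 0.1767.
Largest remainders: Blue, Red, Violet receive the extra seats.
Green receives 3.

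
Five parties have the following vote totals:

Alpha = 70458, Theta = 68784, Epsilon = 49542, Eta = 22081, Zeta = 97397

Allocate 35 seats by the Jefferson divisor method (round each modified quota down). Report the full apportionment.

Alpha 8; Theta 8; Epsilon 6; Eta 2; Zeta 11

Standard divisor 308262/35 ≈ 8807.486; standard quotas: Alpha 8.000, Theta 7.810, Epsilon 5.625, Eta 2.507, Zeta 11.058.
Rounding down gives 7, 7, 5, 2, 11 = 32 seats, so the divisor must be adjusted.
With modified divisor 8200: modified quotas Alpha 8.592, Theta 8.388, Epsilon 6.042, Eta 2.693, Zeta 11.878.
Rounding down: Alpha 8, Theta 8, Epsilon 6, Eta 2, Zeta 11 (total 35).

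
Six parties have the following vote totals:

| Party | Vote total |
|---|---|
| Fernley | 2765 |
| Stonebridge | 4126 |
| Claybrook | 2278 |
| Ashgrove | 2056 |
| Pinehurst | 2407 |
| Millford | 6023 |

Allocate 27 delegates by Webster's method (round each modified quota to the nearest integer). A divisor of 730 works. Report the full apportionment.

With modified divisor 730: modified quotas Fernley 3.788, Stonebridge 5.652, Claybrook 3.121, Ashgrove 2.816, Pinehurst 3.297, Millford 8.251.
Rounding to the nearest integer: Fernley 4, Stonebridge 6, Claybrook 3, Ashgrove 3, Pinehurst 3, Millford 8 (total 27).

Fernley: 4; Stonebridge: 6; Claybrook: 3; Ashgrove: 3; Pinehurst: 3; Millford: 8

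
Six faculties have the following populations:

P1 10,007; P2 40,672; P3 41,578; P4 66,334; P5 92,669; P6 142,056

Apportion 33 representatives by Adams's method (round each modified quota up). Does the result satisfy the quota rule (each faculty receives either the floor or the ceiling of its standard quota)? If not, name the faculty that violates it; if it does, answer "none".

none

Standard quotas: P1 0.840, P2 3.412, P3 3.488, P4 5.566, P5 7.775, P6 11.919.
Adams allocation: P1 1, P2 4, P3 4, P4 6, P5 7, P6 11.
Every allocation lies between the lower and upper quota.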